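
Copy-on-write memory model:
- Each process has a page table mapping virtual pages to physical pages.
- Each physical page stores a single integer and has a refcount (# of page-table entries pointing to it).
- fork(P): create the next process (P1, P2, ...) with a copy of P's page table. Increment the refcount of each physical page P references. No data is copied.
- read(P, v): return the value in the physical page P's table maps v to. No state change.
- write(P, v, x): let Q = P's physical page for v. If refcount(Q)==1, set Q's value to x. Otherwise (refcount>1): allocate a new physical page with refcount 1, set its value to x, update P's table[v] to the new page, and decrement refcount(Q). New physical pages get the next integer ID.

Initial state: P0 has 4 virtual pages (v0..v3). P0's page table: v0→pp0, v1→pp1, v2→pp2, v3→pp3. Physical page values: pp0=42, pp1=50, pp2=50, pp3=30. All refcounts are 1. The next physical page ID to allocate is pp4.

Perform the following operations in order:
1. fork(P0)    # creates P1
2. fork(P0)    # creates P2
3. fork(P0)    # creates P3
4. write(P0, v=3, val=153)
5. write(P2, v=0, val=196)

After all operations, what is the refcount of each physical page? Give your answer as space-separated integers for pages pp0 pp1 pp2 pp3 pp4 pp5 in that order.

Answer: 3 4 4 3 1 1

Derivation:
Op 1: fork(P0) -> P1. 4 ppages; refcounts: pp0:2 pp1:2 pp2:2 pp3:2
Op 2: fork(P0) -> P2. 4 ppages; refcounts: pp0:3 pp1:3 pp2:3 pp3:3
Op 3: fork(P0) -> P3. 4 ppages; refcounts: pp0:4 pp1:4 pp2:4 pp3:4
Op 4: write(P0, v3, 153). refcount(pp3)=4>1 -> COPY to pp4. 5 ppages; refcounts: pp0:4 pp1:4 pp2:4 pp3:3 pp4:1
Op 5: write(P2, v0, 196). refcount(pp0)=4>1 -> COPY to pp5. 6 ppages; refcounts: pp0:3 pp1:4 pp2:4 pp3:3 pp4:1 pp5:1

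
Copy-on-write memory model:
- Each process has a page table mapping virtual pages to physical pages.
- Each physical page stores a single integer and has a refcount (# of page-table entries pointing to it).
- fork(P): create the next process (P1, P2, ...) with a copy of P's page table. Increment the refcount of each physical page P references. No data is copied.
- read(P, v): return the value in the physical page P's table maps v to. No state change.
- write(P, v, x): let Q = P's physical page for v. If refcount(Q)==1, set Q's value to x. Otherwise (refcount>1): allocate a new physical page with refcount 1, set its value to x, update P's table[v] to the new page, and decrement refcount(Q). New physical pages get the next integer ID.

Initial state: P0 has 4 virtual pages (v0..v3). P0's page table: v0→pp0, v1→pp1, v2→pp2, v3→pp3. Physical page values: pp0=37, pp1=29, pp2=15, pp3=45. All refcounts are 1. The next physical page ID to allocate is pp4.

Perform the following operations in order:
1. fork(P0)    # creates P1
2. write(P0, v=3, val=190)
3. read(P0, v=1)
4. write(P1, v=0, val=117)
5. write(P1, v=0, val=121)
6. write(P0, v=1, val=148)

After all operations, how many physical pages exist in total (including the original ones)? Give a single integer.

Answer: 7

Derivation:
Op 1: fork(P0) -> P1. 4 ppages; refcounts: pp0:2 pp1:2 pp2:2 pp3:2
Op 2: write(P0, v3, 190). refcount(pp3)=2>1 -> COPY to pp4. 5 ppages; refcounts: pp0:2 pp1:2 pp2:2 pp3:1 pp4:1
Op 3: read(P0, v1) -> 29. No state change.
Op 4: write(P1, v0, 117). refcount(pp0)=2>1 -> COPY to pp5. 6 ppages; refcounts: pp0:1 pp1:2 pp2:2 pp3:1 pp4:1 pp5:1
Op 5: write(P1, v0, 121). refcount(pp5)=1 -> write in place. 6 ppages; refcounts: pp0:1 pp1:2 pp2:2 pp3:1 pp4:1 pp5:1
Op 6: write(P0, v1, 148). refcount(pp1)=2>1 -> COPY to pp6. 7 ppages; refcounts: pp0:1 pp1:1 pp2:2 pp3:1 pp4:1 pp5:1 pp6:1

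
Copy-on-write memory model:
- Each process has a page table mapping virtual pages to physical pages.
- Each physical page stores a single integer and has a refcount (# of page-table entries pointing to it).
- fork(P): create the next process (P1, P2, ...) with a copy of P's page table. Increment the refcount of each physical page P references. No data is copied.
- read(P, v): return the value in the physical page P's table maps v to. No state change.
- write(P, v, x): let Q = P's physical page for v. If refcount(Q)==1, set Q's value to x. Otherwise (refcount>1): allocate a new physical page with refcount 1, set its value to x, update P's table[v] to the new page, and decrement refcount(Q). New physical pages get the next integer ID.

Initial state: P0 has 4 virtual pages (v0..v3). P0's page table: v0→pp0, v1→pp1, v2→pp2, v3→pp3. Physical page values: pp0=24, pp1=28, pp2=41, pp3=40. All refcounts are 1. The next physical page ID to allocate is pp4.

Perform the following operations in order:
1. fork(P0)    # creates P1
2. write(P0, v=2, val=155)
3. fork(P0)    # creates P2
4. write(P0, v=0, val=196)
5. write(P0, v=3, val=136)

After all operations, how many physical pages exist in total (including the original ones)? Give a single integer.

Answer: 7

Derivation:
Op 1: fork(P0) -> P1. 4 ppages; refcounts: pp0:2 pp1:2 pp2:2 pp3:2
Op 2: write(P0, v2, 155). refcount(pp2)=2>1 -> COPY to pp4. 5 ppages; refcounts: pp0:2 pp1:2 pp2:1 pp3:2 pp4:1
Op 3: fork(P0) -> P2. 5 ppages; refcounts: pp0:3 pp1:3 pp2:1 pp3:3 pp4:2
Op 4: write(P0, v0, 196). refcount(pp0)=3>1 -> COPY to pp5. 6 ppages; refcounts: pp0:2 pp1:3 pp2:1 pp3:3 pp4:2 pp5:1
Op 5: write(P0, v3, 136). refcount(pp3)=3>1 -> COPY to pp6. 7 ppages; refcounts: pp0:2 pp1:3 pp2:1 pp3:2 pp4:2 pp5:1 pp6:1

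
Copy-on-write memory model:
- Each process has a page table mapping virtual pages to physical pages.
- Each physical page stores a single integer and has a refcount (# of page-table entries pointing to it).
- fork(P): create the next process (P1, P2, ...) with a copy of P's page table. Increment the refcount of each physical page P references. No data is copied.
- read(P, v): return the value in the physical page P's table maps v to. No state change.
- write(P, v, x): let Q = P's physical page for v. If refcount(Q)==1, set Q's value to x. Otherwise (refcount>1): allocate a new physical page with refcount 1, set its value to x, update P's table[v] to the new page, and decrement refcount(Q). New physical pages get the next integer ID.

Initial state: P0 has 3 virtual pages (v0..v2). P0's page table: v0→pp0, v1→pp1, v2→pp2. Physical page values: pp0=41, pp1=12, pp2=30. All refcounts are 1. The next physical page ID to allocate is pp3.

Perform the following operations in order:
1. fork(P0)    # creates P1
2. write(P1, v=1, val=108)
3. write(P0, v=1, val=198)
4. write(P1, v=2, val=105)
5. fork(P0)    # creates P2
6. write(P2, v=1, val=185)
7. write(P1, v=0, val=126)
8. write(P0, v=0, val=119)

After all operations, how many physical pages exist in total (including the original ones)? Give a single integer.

Op 1: fork(P0) -> P1. 3 ppages; refcounts: pp0:2 pp1:2 pp2:2
Op 2: write(P1, v1, 108). refcount(pp1)=2>1 -> COPY to pp3. 4 ppages; refcounts: pp0:2 pp1:1 pp2:2 pp3:1
Op 3: write(P0, v1, 198). refcount(pp1)=1 -> write in place. 4 ppages; refcounts: pp0:2 pp1:1 pp2:2 pp3:1
Op 4: write(P1, v2, 105). refcount(pp2)=2>1 -> COPY to pp4. 5 ppages; refcounts: pp0:2 pp1:1 pp2:1 pp3:1 pp4:1
Op 5: fork(P0) -> P2. 5 ppages; refcounts: pp0:3 pp1:2 pp2:2 pp3:1 pp4:1
Op 6: write(P2, v1, 185). refcount(pp1)=2>1 -> COPY to pp5. 6 ppages; refcounts: pp0:3 pp1:1 pp2:2 pp3:1 pp4:1 pp5:1
Op 7: write(P1, v0, 126). refcount(pp0)=3>1 -> COPY to pp6. 7 ppages; refcounts: pp0:2 pp1:1 pp2:2 pp3:1 pp4:1 pp5:1 pp6:1
Op 8: write(P0, v0, 119). refcount(pp0)=2>1 -> COPY to pp7. 8 ppages; refcounts: pp0:1 pp1:1 pp2:2 pp3:1 pp4:1 pp5:1 pp6:1 pp7:1

Answer: 8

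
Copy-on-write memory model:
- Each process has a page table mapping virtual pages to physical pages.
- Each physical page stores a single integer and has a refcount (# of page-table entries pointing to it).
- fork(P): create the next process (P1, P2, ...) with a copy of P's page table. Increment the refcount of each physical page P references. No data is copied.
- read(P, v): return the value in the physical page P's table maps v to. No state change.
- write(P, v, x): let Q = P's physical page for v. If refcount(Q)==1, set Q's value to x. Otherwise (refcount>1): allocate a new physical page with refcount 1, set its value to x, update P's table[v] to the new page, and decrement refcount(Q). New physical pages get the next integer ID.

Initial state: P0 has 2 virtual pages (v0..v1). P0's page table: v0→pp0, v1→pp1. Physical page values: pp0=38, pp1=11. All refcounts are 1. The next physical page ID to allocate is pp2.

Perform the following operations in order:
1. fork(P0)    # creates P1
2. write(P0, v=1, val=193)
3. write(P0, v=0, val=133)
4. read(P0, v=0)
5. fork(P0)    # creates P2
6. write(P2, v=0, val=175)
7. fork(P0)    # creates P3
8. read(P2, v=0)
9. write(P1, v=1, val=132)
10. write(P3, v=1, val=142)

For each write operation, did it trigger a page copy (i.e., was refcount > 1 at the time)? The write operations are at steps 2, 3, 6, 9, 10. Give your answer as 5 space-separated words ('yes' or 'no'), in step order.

Op 1: fork(P0) -> P1. 2 ppages; refcounts: pp0:2 pp1:2
Op 2: write(P0, v1, 193). refcount(pp1)=2>1 -> COPY to pp2. 3 ppages; refcounts: pp0:2 pp1:1 pp2:1
Op 3: write(P0, v0, 133). refcount(pp0)=2>1 -> COPY to pp3. 4 ppages; refcounts: pp0:1 pp1:1 pp2:1 pp3:1
Op 4: read(P0, v0) -> 133. No state change.
Op 5: fork(P0) -> P2. 4 ppages; refcounts: pp0:1 pp1:1 pp2:2 pp3:2
Op 6: write(P2, v0, 175). refcount(pp3)=2>1 -> COPY to pp4. 5 ppages; refcounts: pp0:1 pp1:1 pp2:2 pp3:1 pp4:1
Op 7: fork(P0) -> P3. 5 ppages; refcounts: pp0:1 pp1:1 pp2:3 pp3:2 pp4:1
Op 8: read(P2, v0) -> 175. No state change.
Op 9: write(P1, v1, 132). refcount(pp1)=1 -> write in place. 5 ppages; refcounts: pp0:1 pp1:1 pp2:3 pp3:2 pp4:1
Op 10: write(P3, v1, 142). refcount(pp2)=3>1 -> COPY to pp5. 6 ppages; refcounts: pp0:1 pp1:1 pp2:2 pp3:2 pp4:1 pp5:1

yes yes yes no yes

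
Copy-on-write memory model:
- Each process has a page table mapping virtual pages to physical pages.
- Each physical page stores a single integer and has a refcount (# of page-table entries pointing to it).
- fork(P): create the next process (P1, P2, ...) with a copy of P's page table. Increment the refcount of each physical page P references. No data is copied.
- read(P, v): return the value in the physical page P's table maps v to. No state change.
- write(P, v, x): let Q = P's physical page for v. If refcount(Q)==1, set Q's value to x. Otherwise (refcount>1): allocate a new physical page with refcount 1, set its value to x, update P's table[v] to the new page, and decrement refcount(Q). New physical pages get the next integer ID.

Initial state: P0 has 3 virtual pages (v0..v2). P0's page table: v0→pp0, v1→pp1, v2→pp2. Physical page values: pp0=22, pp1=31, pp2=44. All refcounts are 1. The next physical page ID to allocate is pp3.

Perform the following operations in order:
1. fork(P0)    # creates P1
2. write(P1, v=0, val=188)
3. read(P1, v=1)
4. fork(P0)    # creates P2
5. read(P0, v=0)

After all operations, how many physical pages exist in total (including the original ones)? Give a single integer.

Answer: 4

Derivation:
Op 1: fork(P0) -> P1. 3 ppages; refcounts: pp0:2 pp1:2 pp2:2
Op 2: write(P1, v0, 188). refcount(pp0)=2>1 -> COPY to pp3. 4 ppages; refcounts: pp0:1 pp1:2 pp2:2 pp3:1
Op 3: read(P1, v1) -> 31. No state change.
Op 4: fork(P0) -> P2. 4 ppages; refcounts: pp0:2 pp1:3 pp2:3 pp3:1
Op 5: read(P0, v0) -> 22. No state change.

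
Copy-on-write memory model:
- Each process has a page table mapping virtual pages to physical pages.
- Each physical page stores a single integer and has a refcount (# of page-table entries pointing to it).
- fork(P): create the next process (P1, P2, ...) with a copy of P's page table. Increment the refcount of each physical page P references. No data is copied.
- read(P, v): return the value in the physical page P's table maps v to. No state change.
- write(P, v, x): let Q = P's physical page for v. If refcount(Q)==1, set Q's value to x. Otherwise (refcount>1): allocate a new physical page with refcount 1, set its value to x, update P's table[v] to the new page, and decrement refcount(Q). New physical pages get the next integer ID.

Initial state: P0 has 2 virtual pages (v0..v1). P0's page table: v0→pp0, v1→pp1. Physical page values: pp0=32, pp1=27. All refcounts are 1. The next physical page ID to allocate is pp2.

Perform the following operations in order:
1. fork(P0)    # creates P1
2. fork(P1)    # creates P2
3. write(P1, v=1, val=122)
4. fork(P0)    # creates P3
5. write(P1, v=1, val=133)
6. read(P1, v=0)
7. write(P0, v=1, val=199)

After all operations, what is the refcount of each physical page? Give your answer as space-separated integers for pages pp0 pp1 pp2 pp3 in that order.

Answer: 4 2 1 1

Derivation:
Op 1: fork(P0) -> P1. 2 ppages; refcounts: pp0:2 pp1:2
Op 2: fork(P1) -> P2. 2 ppages; refcounts: pp0:3 pp1:3
Op 3: write(P1, v1, 122). refcount(pp1)=3>1 -> COPY to pp2. 3 ppages; refcounts: pp0:3 pp1:2 pp2:1
Op 4: fork(P0) -> P3. 3 ppages; refcounts: pp0:4 pp1:3 pp2:1
Op 5: write(P1, v1, 133). refcount(pp2)=1 -> write in place. 3 ppages; refcounts: pp0:4 pp1:3 pp2:1
Op 6: read(P1, v0) -> 32. No state change.
Op 7: write(P0, v1, 199). refcount(pp1)=3>1 -> COPY to pp3. 4 ppages; refcounts: pp0:4 pp1:2 pp2:1 pp3:1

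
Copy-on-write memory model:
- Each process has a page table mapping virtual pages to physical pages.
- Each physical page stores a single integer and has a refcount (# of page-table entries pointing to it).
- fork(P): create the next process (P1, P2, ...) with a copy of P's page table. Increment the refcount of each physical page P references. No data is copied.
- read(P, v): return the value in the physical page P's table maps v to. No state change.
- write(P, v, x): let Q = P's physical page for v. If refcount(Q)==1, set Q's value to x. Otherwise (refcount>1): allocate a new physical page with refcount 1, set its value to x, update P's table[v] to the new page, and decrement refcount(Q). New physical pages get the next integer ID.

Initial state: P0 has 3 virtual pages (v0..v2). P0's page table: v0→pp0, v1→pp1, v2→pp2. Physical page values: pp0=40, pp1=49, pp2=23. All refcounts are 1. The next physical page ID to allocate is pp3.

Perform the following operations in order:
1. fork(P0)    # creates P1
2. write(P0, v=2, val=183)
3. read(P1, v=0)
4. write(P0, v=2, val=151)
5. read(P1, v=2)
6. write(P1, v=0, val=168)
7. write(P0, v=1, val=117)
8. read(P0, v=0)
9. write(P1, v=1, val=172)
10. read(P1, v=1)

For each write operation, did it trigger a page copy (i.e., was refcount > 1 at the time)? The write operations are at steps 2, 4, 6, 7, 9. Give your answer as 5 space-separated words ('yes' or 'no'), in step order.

Op 1: fork(P0) -> P1. 3 ppages; refcounts: pp0:2 pp1:2 pp2:2
Op 2: write(P0, v2, 183). refcount(pp2)=2>1 -> COPY to pp3. 4 ppages; refcounts: pp0:2 pp1:2 pp2:1 pp3:1
Op 3: read(P1, v0) -> 40. No state change.
Op 4: write(P0, v2, 151). refcount(pp3)=1 -> write in place. 4 ppages; refcounts: pp0:2 pp1:2 pp2:1 pp3:1
Op 5: read(P1, v2) -> 23. No state change.
Op 6: write(P1, v0, 168). refcount(pp0)=2>1 -> COPY to pp4. 5 ppages; refcounts: pp0:1 pp1:2 pp2:1 pp3:1 pp4:1
Op 7: write(P0, v1, 117). refcount(pp1)=2>1 -> COPY to pp5. 6 ppages; refcounts: pp0:1 pp1:1 pp2:1 pp3:1 pp4:1 pp5:1
Op 8: read(P0, v0) -> 40. No state change.
Op 9: write(P1, v1, 172). refcount(pp1)=1 -> write in place. 6 ppages; refcounts: pp0:1 pp1:1 pp2:1 pp3:1 pp4:1 pp5:1
Op 10: read(P1, v1) -> 172. No state change.

yes no yes yes no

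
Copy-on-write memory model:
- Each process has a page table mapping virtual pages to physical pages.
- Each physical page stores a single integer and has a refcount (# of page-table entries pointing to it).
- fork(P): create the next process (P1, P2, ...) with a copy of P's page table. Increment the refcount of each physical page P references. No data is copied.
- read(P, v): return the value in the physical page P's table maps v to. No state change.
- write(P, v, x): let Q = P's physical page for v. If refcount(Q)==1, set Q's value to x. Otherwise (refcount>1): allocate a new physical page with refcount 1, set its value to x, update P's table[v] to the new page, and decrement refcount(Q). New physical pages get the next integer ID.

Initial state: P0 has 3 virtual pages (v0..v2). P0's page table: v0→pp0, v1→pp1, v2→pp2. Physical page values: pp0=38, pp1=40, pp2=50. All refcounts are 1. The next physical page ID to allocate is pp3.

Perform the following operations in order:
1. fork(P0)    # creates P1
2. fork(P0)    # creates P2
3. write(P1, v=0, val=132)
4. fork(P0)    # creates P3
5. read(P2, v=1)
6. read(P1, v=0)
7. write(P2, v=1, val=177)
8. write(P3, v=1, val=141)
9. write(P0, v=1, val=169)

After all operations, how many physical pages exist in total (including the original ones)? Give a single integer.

Answer: 7

Derivation:
Op 1: fork(P0) -> P1. 3 ppages; refcounts: pp0:2 pp1:2 pp2:2
Op 2: fork(P0) -> P2. 3 ppages; refcounts: pp0:3 pp1:3 pp2:3
Op 3: write(P1, v0, 132). refcount(pp0)=3>1 -> COPY to pp3. 4 ppages; refcounts: pp0:2 pp1:3 pp2:3 pp3:1
Op 4: fork(P0) -> P3. 4 ppages; refcounts: pp0:3 pp1:4 pp2:4 pp3:1
Op 5: read(P2, v1) -> 40. No state change.
Op 6: read(P1, v0) -> 132. No state change.
Op 7: write(P2, v1, 177). refcount(pp1)=4>1 -> COPY to pp4. 5 ppages; refcounts: pp0:3 pp1:3 pp2:4 pp3:1 pp4:1
Op 8: write(P3, v1, 141). refcount(pp1)=3>1 -> COPY to pp5. 6 ppages; refcounts: pp0:3 pp1:2 pp2:4 pp3:1 pp4:1 pp5:1
Op 9: write(P0, v1, 169). refcount(pp1)=2>1 -> COPY to pp6. 7 ppages; refcounts: pp0:3 pp1:1 pp2:4 pp3:1 pp4:1 pp5:1 pp6:1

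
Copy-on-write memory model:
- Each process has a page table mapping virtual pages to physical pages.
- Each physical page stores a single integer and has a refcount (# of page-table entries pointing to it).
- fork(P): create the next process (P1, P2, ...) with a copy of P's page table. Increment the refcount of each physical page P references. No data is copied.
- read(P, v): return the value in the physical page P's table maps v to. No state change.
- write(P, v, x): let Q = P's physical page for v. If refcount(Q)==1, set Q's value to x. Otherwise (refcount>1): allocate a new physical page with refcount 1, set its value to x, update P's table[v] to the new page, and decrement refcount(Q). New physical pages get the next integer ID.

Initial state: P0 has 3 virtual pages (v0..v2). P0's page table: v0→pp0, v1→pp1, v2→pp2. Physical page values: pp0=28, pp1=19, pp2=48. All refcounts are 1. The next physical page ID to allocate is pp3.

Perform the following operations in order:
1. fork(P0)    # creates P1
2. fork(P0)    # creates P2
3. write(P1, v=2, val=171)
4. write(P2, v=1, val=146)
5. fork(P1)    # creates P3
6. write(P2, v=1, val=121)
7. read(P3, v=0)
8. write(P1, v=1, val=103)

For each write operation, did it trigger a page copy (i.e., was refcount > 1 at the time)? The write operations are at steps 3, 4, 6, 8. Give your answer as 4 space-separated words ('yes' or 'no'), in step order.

Op 1: fork(P0) -> P1. 3 ppages; refcounts: pp0:2 pp1:2 pp2:2
Op 2: fork(P0) -> P2. 3 ppages; refcounts: pp0:3 pp1:3 pp2:3
Op 3: write(P1, v2, 171). refcount(pp2)=3>1 -> COPY to pp3. 4 ppages; refcounts: pp0:3 pp1:3 pp2:2 pp3:1
Op 4: write(P2, v1, 146). refcount(pp1)=3>1 -> COPY to pp4. 5 ppages; refcounts: pp0:3 pp1:2 pp2:2 pp3:1 pp4:1
Op 5: fork(P1) -> P3. 5 ppages; refcounts: pp0:4 pp1:3 pp2:2 pp3:2 pp4:1
Op 6: write(P2, v1, 121). refcount(pp4)=1 -> write in place. 5 ppages; refcounts: pp0:4 pp1:3 pp2:2 pp3:2 pp4:1
Op 7: read(P3, v0) -> 28. No state change.
Op 8: write(P1, v1, 103). refcount(pp1)=3>1 -> COPY to pp5. 6 ppages; refcounts: pp0:4 pp1:2 pp2:2 pp3:2 pp4:1 pp5:1

yes yes no yes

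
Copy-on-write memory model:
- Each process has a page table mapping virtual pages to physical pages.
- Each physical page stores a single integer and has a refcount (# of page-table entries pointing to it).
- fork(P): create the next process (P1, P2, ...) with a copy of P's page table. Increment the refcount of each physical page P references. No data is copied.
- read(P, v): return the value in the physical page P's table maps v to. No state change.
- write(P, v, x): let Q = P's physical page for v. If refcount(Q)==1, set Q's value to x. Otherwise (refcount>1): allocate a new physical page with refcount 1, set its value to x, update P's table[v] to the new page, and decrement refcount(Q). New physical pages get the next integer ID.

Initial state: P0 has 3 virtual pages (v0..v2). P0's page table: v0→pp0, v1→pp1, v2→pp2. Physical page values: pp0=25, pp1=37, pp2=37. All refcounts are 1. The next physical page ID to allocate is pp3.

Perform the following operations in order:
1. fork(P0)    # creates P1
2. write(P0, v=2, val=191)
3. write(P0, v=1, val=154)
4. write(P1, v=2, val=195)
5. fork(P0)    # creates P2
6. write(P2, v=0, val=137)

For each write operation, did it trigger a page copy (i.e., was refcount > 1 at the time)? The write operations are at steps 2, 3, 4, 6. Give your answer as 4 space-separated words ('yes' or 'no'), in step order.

Op 1: fork(P0) -> P1. 3 ppages; refcounts: pp0:2 pp1:2 pp2:2
Op 2: write(P0, v2, 191). refcount(pp2)=2>1 -> COPY to pp3. 4 ppages; refcounts: pp0:2 pp1:2 pp2:1 pp3:1
Op 3: write(P0, v1, 154). refcount(pp1)=2>1 -> COPY to pp4. 5 ppages; refcounts: pp0:2 pp1:1 pp2:1 pp3:1 pp4:1
Op 4: write(P1, v2, 195). refcount(pp2)=1 -> write in place. 5 ppages; refcounts: pp0:2 pp1:1 pp2:1 pp3:1 pp4:1
Op 5: fork(P0) -> P2. 5 ppages; refcounts: pp0:3 pp1:1 pp2:1 pp3:2 pp4:2
Op 6: write(P2, v0, 137). refcount(pp0)=3>1 -> COPY to pp5. 6 ppages; refcounts: pp0:2 pp1:1 pp2:1 pp3:2 pp4:2 pp5:1

yes yes no yes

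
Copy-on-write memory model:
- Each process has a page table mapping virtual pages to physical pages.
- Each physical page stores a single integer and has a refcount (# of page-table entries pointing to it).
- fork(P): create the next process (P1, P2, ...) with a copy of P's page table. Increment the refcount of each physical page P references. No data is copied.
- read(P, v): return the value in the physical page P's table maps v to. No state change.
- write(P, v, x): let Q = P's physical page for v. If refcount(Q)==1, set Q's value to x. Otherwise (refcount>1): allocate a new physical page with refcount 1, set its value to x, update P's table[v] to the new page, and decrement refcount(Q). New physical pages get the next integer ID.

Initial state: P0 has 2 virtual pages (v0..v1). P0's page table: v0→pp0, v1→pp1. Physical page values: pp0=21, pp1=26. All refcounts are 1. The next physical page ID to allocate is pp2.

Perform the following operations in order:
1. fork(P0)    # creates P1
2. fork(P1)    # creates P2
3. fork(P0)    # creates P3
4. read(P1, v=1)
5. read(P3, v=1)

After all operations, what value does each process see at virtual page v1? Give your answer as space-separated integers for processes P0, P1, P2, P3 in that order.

Op 1: fork(P0) -> P1. 2 ppages; refcounts: pp0:2 pp1:2
Op 2: fork(P1) -> P2. 2 ppages; refcounts: pp0:3 pp1:3
Op 3: fork(P0) -> P3. 2 ppages; refcounts: pp0:4 pp1:4
Op 4: read(P1, v1) -> 26. No state change.
Op 5: read(P3, v1) -> 26. No state change.
P0: v1 -> pp1 = 26
P1: v1 -> pp1 = 26
P2: v1 -> pp1 = 26
P3: v1 -> pp1 = 26

Answer: 26 26 26 26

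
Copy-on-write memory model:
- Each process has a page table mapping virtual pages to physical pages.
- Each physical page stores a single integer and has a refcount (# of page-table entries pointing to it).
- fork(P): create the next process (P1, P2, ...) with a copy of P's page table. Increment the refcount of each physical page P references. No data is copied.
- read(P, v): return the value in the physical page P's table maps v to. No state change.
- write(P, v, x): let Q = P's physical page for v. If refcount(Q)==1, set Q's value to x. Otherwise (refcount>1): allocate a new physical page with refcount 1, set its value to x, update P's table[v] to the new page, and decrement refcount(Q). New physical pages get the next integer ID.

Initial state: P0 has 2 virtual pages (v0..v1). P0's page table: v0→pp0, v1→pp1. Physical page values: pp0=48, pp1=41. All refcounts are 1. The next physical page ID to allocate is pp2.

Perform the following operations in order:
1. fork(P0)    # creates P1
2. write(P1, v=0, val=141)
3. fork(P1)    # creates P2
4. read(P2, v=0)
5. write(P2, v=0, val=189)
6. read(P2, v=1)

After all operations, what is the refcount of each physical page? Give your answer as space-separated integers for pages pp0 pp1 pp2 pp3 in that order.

Op 1: fork(P0) -> P1. 2 ppages; refcounts: pp0:2 pp1:2
Op 2: write(P1, v0, 141). refcount(pp0)=2>1 -> COPY to pp2. 3 ppages; refcounts: pp0:1 pp1:2 pp2:1
Op 3: fork(P1) -> P2. 3 ppages; refcounts: pp0:1 pp1:3 pp2:2
Op 4: read(P2, v0) -> 141. No state change.
Op 5: write(P2, v0, 189). refcount(pp2)=2>1 -> COPY to pp3. 4 ppages; refcounts: pp0:1 pp1:3 pp2:1 pp3:1
Op 6: read(P2, v1) -> 41. No state change.

Answer: 1 3 1 1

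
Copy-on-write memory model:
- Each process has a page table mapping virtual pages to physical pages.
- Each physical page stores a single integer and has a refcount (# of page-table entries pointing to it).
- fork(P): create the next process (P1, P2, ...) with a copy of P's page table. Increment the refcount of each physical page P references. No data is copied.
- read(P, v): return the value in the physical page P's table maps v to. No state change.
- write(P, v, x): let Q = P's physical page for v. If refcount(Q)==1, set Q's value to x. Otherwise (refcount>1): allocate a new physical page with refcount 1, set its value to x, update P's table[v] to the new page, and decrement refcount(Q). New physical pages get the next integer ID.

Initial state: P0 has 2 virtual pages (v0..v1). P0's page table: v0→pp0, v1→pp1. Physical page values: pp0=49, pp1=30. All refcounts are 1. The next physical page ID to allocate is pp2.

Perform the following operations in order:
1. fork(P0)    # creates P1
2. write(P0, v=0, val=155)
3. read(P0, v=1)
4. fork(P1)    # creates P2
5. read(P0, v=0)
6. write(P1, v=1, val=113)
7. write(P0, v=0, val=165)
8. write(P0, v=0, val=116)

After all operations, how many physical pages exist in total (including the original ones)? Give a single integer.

Op 1: fork(P0) -> P1. 2 ppages; refcounts: pp0:2 pp1:2
Op 2: write(P0, v0, 155). refcount(pp0)=2>1 -> COPY to pp2. 3 ppages; refcounts: pp0:1 pp1:2 pp2:1
Op 3: read(P0, v1) -> 30. No state change.
Op 4: fork(P1) -> P2. 3 ppages; refcounts: pp0:2 pp1:3 pp2:1
Op 5: read(P0, v0) -> 155. No state change.
Op 6: write(P1, v1, 113). refcount(pp1)=3>1 -> COPY to pp3. 4 ppages; refcounts: pp0:2 pp1:2 pp2:1 pp3:1
Op 7: write(P0, v0, 165). refcount(pp2)=1 -> write in place. 4 ppages; refcounts: pp0:2 pp1:2 pp2:1 pp3:1
Op 8: write(P0, v0, 116). refcount(pp2)=1 -> write in place. 4 ppages; refcounts: pp0:2 pp1:2 pp2:1 pp3:1

Answer: 4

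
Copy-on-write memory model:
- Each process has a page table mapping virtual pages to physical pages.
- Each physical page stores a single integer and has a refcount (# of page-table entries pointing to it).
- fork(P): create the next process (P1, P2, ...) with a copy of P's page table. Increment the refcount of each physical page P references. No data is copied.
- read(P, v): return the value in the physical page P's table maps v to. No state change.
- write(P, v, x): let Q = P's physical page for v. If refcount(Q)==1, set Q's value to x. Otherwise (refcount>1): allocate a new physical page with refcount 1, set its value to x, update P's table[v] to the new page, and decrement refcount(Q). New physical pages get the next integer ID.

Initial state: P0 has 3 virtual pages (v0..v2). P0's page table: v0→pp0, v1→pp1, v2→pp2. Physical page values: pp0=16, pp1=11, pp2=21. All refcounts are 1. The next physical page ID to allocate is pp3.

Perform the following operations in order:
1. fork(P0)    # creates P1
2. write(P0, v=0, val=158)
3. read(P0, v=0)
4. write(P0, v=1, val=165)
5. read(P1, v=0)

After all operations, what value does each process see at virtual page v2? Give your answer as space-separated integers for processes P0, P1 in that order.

Op 1: fork(P0) -> P1. 3 ppages; refcounts: pp0:2 pp1:2 pp2:2
Op 2: write(P0, v0, 158). refcount(pp0)=2>1 -> COPY to pp3. 4 ppages; refcounts: pp0:1 pp1:2 pp2:2 pp3:1
Op 3: read(P0, v0) -> 158. No state change.
Op 4: write(P0, v1, 165). refcount(pp1)=2>1 -> COPY to pp4. 5 ppages; refcounts: pp0:1 pp1:1 pp2:2 pp3:1 pp4:1
Op 5: read(P1, v0) -> 16. No state change.
P0: v2 -> pp2 = 21
P1: v2 -> pp2 = 21

Answer: 21 21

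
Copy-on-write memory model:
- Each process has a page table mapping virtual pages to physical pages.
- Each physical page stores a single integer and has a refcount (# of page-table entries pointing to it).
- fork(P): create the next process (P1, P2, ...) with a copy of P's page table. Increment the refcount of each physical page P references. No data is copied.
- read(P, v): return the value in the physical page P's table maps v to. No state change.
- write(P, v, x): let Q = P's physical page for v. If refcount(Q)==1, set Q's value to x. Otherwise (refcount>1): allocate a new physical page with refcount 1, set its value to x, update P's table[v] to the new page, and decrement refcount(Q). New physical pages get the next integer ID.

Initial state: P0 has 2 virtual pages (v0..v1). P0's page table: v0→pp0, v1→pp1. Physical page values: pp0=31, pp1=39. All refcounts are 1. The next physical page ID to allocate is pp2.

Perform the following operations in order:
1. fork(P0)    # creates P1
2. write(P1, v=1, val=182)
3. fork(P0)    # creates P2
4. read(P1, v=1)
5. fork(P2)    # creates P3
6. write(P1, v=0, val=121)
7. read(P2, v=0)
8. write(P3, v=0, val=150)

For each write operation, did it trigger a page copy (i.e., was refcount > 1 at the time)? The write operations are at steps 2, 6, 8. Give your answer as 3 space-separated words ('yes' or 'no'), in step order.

Op 1: fork(P0) -> P1. 2 ppages; refcounts: pp0:2 pp1:2
Op 2: write(P1, v1, 182). refcount(pp1)=2>1 -> COPY to pp2. 3 ppages; refcounts: pp0:2 pp1:1 pp2:1
Op 3: fork(P0) -> P2. 3 ppages; refcounts: pp0:3 pp1:2 pp2:1
Op 4: read(P1, v1) -> 182. No state change.
Op 5: fork(P2) -> P3. 3 ppages; refcounts: pp0:4 pp1:3 pp2:1
Op 6: write(P1, v0, 121). refcount(pp0)=4>1 -> COPY to pp3. 4 ppages; refcounts: pp0:3 pp1:3 pp2:1 pp3:1
Op 7: read(P2, v0) -> 31. No state change.
Op 8: write(P3, v0, 150). refcount(pp0)=3>1 -> COPY to pp4. 5 ppages; refcounts: pp0:2 pp1:3 pp2:1 pp3:1 pp4:1

yes yes yes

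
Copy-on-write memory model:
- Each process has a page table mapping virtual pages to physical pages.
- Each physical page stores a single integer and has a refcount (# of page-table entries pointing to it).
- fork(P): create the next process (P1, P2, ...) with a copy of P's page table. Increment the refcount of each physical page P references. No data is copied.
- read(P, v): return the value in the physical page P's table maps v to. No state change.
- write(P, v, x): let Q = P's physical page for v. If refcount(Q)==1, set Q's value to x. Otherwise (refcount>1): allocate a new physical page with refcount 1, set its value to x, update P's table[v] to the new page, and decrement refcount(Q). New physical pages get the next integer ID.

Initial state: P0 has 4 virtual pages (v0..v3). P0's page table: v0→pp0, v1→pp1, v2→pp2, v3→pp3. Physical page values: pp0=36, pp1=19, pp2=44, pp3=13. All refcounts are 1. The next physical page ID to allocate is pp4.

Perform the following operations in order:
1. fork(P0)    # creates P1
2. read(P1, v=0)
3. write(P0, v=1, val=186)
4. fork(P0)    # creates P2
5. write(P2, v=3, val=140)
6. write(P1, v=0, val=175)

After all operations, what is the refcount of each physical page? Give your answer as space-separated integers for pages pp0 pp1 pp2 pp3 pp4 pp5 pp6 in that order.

Op 1: fork(P0) -> P1. 4 ppages; refcounts: pp0:2 pp1:2 pp2:2 pp3:2
Op 2: read(P1, v0) -> 36. No state change.
Op 3: write(P0, v1, 186). refcount(pp1)=2>1 -> COPY to pp4. 5 ppages; refcounts: pp0:2 pp1:1 pp2:2 pp3:2 pp4:1
Op 4: fork(P0) -> P2. 5 ppages; refcounts: pp0:3 pp1:1 pp2:3 pp3:3 pp4:2
Op 5: write(P2, v3, 140). refcount(pp3)=3>1 -> COPY to pp5. 6 ppages; refcounts: pp0:3 pp1:1 pp2:3 pp3:2 pp4:2 pp5:1
Op 6: write(P1, v0, 175). refcount(pp0)=3>1 -> COPY to pp6. 7 ppages; refcounts: pp0:2 pp1:1 pp2:3 pp3:2 pp4:2 pp5:1 pp6:1

Answer: 2 1 3 2 2 1 1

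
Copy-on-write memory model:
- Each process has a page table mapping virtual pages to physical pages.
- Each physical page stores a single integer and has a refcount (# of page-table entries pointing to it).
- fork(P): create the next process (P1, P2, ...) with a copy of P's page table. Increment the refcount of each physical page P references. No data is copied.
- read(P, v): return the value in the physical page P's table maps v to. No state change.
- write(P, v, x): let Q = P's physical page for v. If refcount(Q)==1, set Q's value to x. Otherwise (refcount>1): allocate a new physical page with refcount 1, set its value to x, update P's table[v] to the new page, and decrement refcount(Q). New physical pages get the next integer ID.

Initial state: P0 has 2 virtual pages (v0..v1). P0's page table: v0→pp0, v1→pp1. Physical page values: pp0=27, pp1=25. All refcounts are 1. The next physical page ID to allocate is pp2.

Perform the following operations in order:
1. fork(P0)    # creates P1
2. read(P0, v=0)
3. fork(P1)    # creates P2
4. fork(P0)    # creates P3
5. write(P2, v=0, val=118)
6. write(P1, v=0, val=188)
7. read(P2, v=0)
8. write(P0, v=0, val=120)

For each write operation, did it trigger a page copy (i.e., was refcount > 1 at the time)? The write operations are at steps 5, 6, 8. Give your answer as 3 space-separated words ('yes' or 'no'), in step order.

Op 1: fork(P0) -> P1. 2 ppages; refcounts: pp0:2 pp1:2
Op 2: read(P0, v0) -> 27. No state change.
Op 3: fork(P1) -> P2. 2 ppages; refcounts: pp0:3 pp1:3
Op 4: fork(P0) -> P3. 2 ppages; refcounts: pp0:4 pp1:4
Op 5: write(P2, v0, 118). refcount(pp0)=4>1 -> COPY to pp2. 3 ppages; refcounts: pp0:3 pp1:4 pp2:1
Op 6: write(P1, v0, 188). refcount(pp0)=3>1 -> COPY to pp3. 4 ppages; refcounts: pp0:2 pp1:4 pp2:1 pp3:1
Op 7: read(P2, v0) -> 118. No state change.
Op 8: write(P0, v0, 120). refcount(pp0)=2>1 -> COPY to pp4. 5 ppages; refcounts: pp0:1 pp1:4 pp2:1 pp3:1 pp4:1

yes yes yes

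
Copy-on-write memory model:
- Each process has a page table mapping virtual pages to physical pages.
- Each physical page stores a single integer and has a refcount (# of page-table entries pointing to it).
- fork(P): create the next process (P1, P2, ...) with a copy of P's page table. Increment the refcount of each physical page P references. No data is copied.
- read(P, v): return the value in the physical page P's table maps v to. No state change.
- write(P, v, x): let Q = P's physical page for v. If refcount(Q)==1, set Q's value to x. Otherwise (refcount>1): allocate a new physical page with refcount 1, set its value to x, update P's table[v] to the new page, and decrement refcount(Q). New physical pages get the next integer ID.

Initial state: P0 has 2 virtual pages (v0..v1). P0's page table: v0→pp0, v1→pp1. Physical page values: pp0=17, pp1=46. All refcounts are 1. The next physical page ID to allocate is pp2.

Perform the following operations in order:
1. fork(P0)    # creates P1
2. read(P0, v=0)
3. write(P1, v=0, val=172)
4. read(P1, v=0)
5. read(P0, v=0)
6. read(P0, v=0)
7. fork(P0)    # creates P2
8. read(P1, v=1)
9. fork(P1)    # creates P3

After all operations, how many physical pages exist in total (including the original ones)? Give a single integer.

Answer: 3

Derivation:
Op 1: fork(P0) -> P1. 2 ppages; refcounts: pp0:2 pp1:2
Op 2: read(P0, v0) -> 17. No state change.
Op 3: write(P1, v0, 172). refcount(pp0)=2>1 -> COPY to pp2. 3 ppages; refcounts: pp0:1 pp1:2 pp2:1
Op 4: read(P1, v0) -> 172. No state change.
Op 5: read(P0, v0) -> 17. No state change.
Op 6: read(P0, v0) -> 17. No state change.
Op 7: fork(P0) -> P2. 3 ppages; refcounts: pp0:2 pp1:3 pp2:1
Op 8: read(P1, v1) -> 46. No state change.
Op 9: fork(P1) -> P3. 3 ppages; refcounts: pp0:2 pp1:4 pp2:2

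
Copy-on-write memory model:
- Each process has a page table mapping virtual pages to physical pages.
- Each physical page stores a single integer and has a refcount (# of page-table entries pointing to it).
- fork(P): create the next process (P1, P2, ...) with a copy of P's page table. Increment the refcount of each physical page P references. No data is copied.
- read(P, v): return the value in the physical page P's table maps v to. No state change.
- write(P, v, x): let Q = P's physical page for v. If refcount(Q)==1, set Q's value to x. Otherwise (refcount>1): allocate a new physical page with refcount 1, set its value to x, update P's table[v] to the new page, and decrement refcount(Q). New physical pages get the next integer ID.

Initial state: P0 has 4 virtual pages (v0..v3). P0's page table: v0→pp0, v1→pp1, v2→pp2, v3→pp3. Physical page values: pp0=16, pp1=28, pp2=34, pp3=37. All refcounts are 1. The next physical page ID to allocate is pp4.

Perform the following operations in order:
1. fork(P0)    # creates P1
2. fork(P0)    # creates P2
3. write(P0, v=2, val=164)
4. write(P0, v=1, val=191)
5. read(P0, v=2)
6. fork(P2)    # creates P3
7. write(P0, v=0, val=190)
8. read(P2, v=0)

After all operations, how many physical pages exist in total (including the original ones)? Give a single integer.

Answer: 7

Derivation:
Op 1: fork(P0) -> P1. 4 ppages; refcounts: pp0:2 pp1:2 pp2:2 pp3:2
Op 2: fork(P0) -> P2. 4 ppages; refcounts: pp0:3 pp1:3 pp2:3 pp3:3
Op 3: write(P0, v2, 164). refcount(pp2)=3>1 -> COPY to pp4. 5 ppages; refcounts: pp0:3 pp1:3 pp2:2 pp3:3 pp4:1
Op 4: write(P0, v1, 191). refcount(pp1)=3>1 -> COPY to pp5. 6 ppages; refcounts: pp0:3 pp1:2 pp2:2 pp3:3 pp4:1 pp5:1
Op 5: read(P0, v2) -> 164. No state change.
Op 6: fork(P2) -> P3. 6 ppages; refcounts: pp0:4 pp1:3 pp2:3 pp3:4 pp4:1 pp5:1
Op 7: write(P0, v0, 190). refcount(pp0)=4>1 -> COPY to pp6. 7 ppages; refcounts: pp0:3 pp1:3 pp2:3 pp3:4 pp4:1 pp5:1 pp6:1
Op 8: read(P2, v0) -> 16. No state change.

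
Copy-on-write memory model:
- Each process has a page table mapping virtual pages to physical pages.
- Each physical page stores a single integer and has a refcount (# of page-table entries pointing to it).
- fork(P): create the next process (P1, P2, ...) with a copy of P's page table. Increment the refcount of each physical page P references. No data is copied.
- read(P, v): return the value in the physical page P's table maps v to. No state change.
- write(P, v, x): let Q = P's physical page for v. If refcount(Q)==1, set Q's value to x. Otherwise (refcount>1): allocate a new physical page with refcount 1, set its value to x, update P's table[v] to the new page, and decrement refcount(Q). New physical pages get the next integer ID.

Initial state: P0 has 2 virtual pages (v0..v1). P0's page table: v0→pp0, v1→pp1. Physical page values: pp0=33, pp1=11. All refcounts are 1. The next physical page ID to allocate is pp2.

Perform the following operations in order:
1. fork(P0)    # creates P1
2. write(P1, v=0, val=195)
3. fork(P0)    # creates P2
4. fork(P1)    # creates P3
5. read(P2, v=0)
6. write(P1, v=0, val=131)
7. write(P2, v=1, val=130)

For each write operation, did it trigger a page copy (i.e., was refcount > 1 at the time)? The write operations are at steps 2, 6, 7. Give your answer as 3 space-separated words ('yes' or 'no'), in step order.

Op 1: fork(P0) -> P1. 2 ppages; refcounts: pp0:2 pp1:2
Op 2: write(P1, v0, 195). refcount(pp0)=2>1 -> COPY to pp2. 3 ppages; refcounts: pp0:1 pp1:2 pp2:1
Op 3: fork(P0) -> P2. 3 ppages; refcounts: pp0:2 pp1:3 pp2:1
Op 4: fork(P1) -> P3. 3 ppages; refcounts: pp0:2 pp1:4 pp2:2
Op 5: read(P2, v0) -> 33. No state change.
Op 6: write(P1, v0, 131). refcount(pp2)=2>1 -> COPY to pp3. 4 ppages; refcounts: pp0:2 pp1:4 pp2:1 pp3:1
Op 7: write(P2, v1, 130). refcount(pp1)=4>1 -> COPY to pp4. 5 ppages; refcounts: pp0:2 pp1:3 pp2:1 pp3:1 pp4:1

yes yes yes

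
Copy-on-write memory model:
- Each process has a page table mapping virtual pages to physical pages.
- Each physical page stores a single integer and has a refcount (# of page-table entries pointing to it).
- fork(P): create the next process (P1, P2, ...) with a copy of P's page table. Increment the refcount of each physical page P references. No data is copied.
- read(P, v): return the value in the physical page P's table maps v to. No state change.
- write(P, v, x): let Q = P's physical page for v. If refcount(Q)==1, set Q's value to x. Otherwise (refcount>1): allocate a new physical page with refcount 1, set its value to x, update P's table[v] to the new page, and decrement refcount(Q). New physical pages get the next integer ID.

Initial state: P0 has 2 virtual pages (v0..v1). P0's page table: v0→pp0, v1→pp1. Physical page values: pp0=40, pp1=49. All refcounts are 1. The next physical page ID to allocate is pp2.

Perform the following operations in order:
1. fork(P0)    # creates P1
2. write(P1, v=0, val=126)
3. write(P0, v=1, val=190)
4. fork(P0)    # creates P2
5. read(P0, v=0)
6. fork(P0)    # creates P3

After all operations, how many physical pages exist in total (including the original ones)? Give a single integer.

Op 1: fork(P0) -> P1. 2 ppages; refcounts: pp0:2 pp1:2
Op 2: write(P1, v0, 126). refcount(pp0)=2>1 -> COPY to pp2. 3 ppages; refcounts: pp0:1 pp1:2 pp2:1
Op 3: write(P0, v1, 190). refcount(pp1)=2>1 -> COPY to pp3. 4 ppages; refcounts: pp0:1 pp1:1 pp2:1 pp3:1
Op 4: fork(P0) -> P2. 4 ppages; refcounts: pp0:2 pp1:1 pp2:1 pp3:2
Op 5: read(P0, v0) -> 40. No state change.
Op 6: fork(P0) -> P3. 4 ppages; refcounts: pp0:3 pp1:1 pp2:1 pp3:3

Answer: 4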